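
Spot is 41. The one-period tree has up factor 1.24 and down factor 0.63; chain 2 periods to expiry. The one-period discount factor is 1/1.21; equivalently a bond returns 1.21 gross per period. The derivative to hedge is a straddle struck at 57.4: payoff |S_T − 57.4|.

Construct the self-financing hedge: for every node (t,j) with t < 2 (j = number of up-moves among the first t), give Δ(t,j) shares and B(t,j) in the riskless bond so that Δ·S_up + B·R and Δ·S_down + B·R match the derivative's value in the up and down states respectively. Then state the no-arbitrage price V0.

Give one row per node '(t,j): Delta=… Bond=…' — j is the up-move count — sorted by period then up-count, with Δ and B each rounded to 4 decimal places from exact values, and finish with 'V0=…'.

(0,0): Delta=-0.6455 Bond=31.6372
(1,0): Delta=-1.0000 Bond=47.4380
(1,1): Delta=-0.6362 Bond=37.8073
V0=5.1722

The replicating-portfolio and risk-neutral prices coincide; use p* = (1.21−0.63)/(1.24−0.63) = 0.9508 for the latter.
At expiry t=2: V(2,0)=41.1271, V(2,1)=25.3708, V(2,2)=5.6416
Node (1,0) S=25.8300: V=(p*·25.3708+(1−p*)·41.1271)/1.21=21.6080; Δ=(25.3708−41.1271)/(32.0292−16.2729)=-1.0000; B=V−Δ·S=47.4380
Node (1,1) S=50.8400: V=(p*·5.6416+(1−p*)·25.3708)/1.21=5.4644; Δ=(5.6416−25.3708)/(63.0416−32.0292)=-0.6362; B=V−Δ·S=37.8073
Node (0,0) S=41.0000: V=(p*·5.4644+(1−p*)·21.6080)/1.21=5.1722; Δ=(5.4644−21.6080)/(50.8400−25.8300)=-0.6455; B=V−Δ·S=31.6372
Each (Δ,B) replicates both successor values, so the strategy is self-financing and V0 is arbitrage-free.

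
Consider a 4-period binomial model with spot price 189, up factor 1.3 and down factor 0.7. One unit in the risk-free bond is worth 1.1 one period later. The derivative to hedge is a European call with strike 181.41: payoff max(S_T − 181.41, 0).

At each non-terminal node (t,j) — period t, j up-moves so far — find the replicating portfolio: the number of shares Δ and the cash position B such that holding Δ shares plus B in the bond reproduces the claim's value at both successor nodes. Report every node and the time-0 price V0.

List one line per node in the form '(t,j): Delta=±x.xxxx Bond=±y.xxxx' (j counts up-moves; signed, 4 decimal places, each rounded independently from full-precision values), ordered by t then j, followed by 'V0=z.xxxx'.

No-arbitrage ⇒ martingale measure with p* = (R−d)/(u−d) = 0.6667.
Terminal payoffs: V(4,0)=0.0000, V(4,1)=0.0000, V(4,2)=0.0000, V(4,3)=109.2531, V(4,4)=358.3929
  t=3,j=0: stock 64.8270 → up 84.2751 (V=0.0000), down 45.3789 (V=0.0000). Price 0.0000; hedge Δ=0.0000, bond B=0.0000.
  t=3,j=1: stock 120.3930 → up 156.5109 (V=0.0000), down 84.2751 (V=0.0000). Price 0.0000; hedge Δ=0.0000, bond B=0.0000.
  t=3,j=2: stock 223.5870 → up 290.6631 (V=109.2531), down 156.5109 (V=0.0000). Price 66.2140; hedge Δ=0.8144, bond B=-115.8745.
  t=3,j=3: stock 415.2330 → up 539.8029 (V=358.3929), down 290.6631 (V=109.2531). Price 250.3148; hedge Δ=1.0000, bond B=-164.9182.
  t=2,j=0: stock 92.6100 → up 120.3930 (V=0.0000), down 64.8270 (V=0.0000). Price 0.0000; hedge Δ=0.0000, bond B=0.0000.
  t=2,j=1: stock 171.9900 → up 223.5870 (V=66.2140), down 120.3930 (V=0.0000). Price 40.1297; hedge Δ=0.6416, bond B=-70.2270.
  t=2,j=2: stock 319.4100 → up 415.2330 (V=250.3148), down 223.5870 (V=66.2140). Price 171.7708; hedge Δ=0.9606, bond B=-135.0639.
  t=1,j=0: stock 132.3000 → up 171.9900 (V=40.1297), down 92.6100 (V=0.0000). Price 24.3210; hedge Δ=0.5055, bond B=-42.5618.
  t=1,j=1: stock 245.7000 → up 319.4100 (V=171.7708), down 171.9900 (V=40.1297). Price 116.2640; hedge Δ=0.8930, bond B=-103.1378.
  t=0,j=0: stock 189.0000 → up 245.7000 (V=116.2640), down 132.3000 (V=24.3210). Price 77.8331; hedge Δ=0.8108, bond B=-75.4053.
Check: Δ(0,0)·S0 + B(0,0) = 77.8331 = V0.

(0,0): Delta=0.8108 Bond=-75.4053
(1,0): Delta=0.5055 Bond=-42.5618
(1,1): Delta=0.8930 Bond=-103.1378
(2,0): Delta=0.0000 Bond=0.0000
(2,1): Delta=0.6416 Bond=-70.2270
(2,2): Delta=0.9606 Bond=-135.0639
(3,0): Delta=0.0000 Bond=0.0000
(3,1): Delta=0.0000 Bond=0.0000
(3,2): Delta=0.8144 Bond=-115.8745
(3,3): Delta=1.0000 Bond=-164.9182
V0=77.8331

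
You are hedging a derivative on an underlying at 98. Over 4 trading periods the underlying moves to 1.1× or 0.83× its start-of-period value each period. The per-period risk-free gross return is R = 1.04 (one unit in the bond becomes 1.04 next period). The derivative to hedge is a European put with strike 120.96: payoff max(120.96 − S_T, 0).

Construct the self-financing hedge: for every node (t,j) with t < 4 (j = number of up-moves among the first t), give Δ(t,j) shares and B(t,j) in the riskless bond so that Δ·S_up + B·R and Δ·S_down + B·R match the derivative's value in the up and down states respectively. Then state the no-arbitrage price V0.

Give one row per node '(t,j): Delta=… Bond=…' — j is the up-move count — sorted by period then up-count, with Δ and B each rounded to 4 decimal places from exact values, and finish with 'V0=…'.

Risk-neutral probability p* = (R−d)/(u−d) = (1.04−0.83)/(1.1−0.83) = 0.7778.
Payoff layer (t=4): V(4,0)=74.4508, V(4,1)=59.3214, V(4,2)=39.2702, V(4,3)=12.6965, V(4,4)=0.0000
  t=3,j=0: stock 56.0351 → up 61.6386 (V=59.3214), down 46.5092 (V=74.4508). Price 60.2726; hedge Δ=-1.0000, bond B=116.3077.
  t=3,j=1: stock 74.2634 → up 81.6898 (V=39.2702), down 61.6386 (V=59.3214). Price 42.0443; hedge Δ=-1.0000, bond B=116.3077.
  t=3,j=2: stock 98.4214 → up 108.2635 (V=12.6965), down 81.6898 (V=39.2702). Price 17.8863; hedge Δ=-1.0000, bond B=116.3077.
  t=3,j=3: stock 130.4380 → up 143.4818 (V=0.0000), down 108.2635 (V=12.6965). Price 2.7129; hedge Δ=-0.3605, bond B=49.7368.
  t=2,j=0: stock 67.5122 → up 74.2634 (V=42.0443), down 56.0351 (V=60.2726). Price 44.3221; hedge Δ=-1.0000, bond B=111.8343.
  t=2,j=1: stock 89.4740 → up 98.4214 (V=17.8863), down 74.2634 (V=42.0443). Price 22.3603; hedge Δ=-1.0000, bond B=111.8343.
  t=2,j=2: stock 118.5800 → up 130.4380 (V=2.7129), down 98.4214 (V=17.8863). Price 5.8507; hedge Δ=-0.4739, bond B=62.0484.
  t=1,j=0: stock 81.3400 → up 89.4740 (V=22.3603), down 67.5122 (V=44.3221). Price 26.1930; hedge Δ=-1.0000, bond B=107.5330.
  t=1,j=1: stock 107.8000 → up 118.5800 (V=5.8507), down 89.4740 (V=22.3603). Price 9.1534; hedge Δ=-0.5672, bond B=70.3000.
  t=0,j=0: stock 98.0000 → up 107.8000 (V=9.1534), down 81.3400 (V=26.1930). Price 12.4423; hedge Δ=-0.6440, bond B=75.5519.
Each (Δ,B) replicates both successor values, so the strategy is self-financing and V0 is arbitrage-free.

(0,0): Delta=-0.6440 Bond=75.5519
(1,0): Delta=-1.0000 Bond=107.5330
(1,1): Delta=-0.5672 Bond=70.3000
(2,0): Delta=-1.0000 Bond=111.8343
(2,1): Delta=-1.0000 Bond=111.8343
(2,2): Delta=-0.4739 Bond=62.0484
(3,0): Delta=-1.0000 Bond=116.3077
(3,1): Delta=-1.0000 Bond=116.3077
(3,2): Delta=-1.0000 Bond=116.3077
(3,3): Delta=-0.3605 Bond=49.7368
V0=12.4423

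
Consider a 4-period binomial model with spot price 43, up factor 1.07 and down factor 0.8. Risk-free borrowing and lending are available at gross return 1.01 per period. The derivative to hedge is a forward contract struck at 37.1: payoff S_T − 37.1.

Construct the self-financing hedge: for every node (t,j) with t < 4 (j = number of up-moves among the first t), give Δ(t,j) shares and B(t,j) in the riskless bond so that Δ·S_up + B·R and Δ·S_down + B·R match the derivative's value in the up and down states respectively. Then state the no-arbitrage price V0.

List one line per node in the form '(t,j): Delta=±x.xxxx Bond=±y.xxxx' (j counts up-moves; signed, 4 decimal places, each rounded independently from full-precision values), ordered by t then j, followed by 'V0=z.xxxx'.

(0,0): Delta=1.0000 Bond=-35.6524
(1,0): Delta=1.0000 Bond=-36.0089
(1,1): Delta=1.0000 Bond=-36.0089
(2,0): Delta=1.0000 Bond=-36.3690
(2,1): Delta=1.0000 Bond=-36.3690
(2,2): Delta=1.0000 Bond=-36.3690
(3,0): Delta=1.0000 Bond=-36.7327
(3,1): Delta=1.0000 Bond=-36.7327
(3,2): Delta=1.0000 Bond=-36.7327
(3,3): Delta=1.0000 Bond=-36.7327
V0=7.3476

The replicating-portfolio and risk-neutral prices coincide; use p* = (1.01−0.8)/(1.07−0.8) = 0.7778 for the latter.
At expiry t=4: V(4,0)=-19.4872, V(4,1)=-13.5429, V(4,2)=-5.5924, V(4,3)=5.0415, V(4,4)=19.2642
(3,0): S=22.0160. Δ = (V_up−V_dn)/(S_up−S_dn) = (-13.5429−-19.4872)/(23.5571−17.6128) = 1.0000. V = [p*·-13.5429 + (1−p*)·-19.4872]/1.01 = -14.7167. B = V − Δ·S = -36.7327.
(3,1): S=29.4464. Δ = (V_up−V_dn)/(S_up−S_dn) = (-5.5924−-13.5429)/(31.5076−23.5571) = 1.0000. V = [p*·-5.5924 + (1−p*)·-13.5429]/1.01 = -7.2863. B = V − Δ·S = -36.7327.
(3,2): S=39.3846. Δ = (V_up−V_dn)/(S_up−S_dn) = (5.0415−-5.5924)/(42.1415−31.5076) = 1.0000. V = [p*·5.0415 + (1−p*)·-5.5924]/1.01 = 2.6519. B = V − Δ·S = -36.7327.
(3,3): S=52.6768. Δ = (V_up−V_dn)/(S_up−S_dn) = (19.2642−5.0415)/(56.3642−42.1415) = 1.0000. V = [p*·19.2642 + (1−p*)·5.0415]/1.01 = 15.9442. B = V − Δ·S = -36.7327.
(2,0): S=27.5200. Δ = (V_up−V_dn)/(S_up−S_dn) = (-7.2863−-14.7167)/(29.4464−22.0160) = 1.0000. V = [p*·-7.2863 + (1−p*)·-14.7167]/1.01 = -8.8490. B = V − Δ·S = -36.3690.
(2,1): S=36.8080. Δ = (V_up−V_dn)/(S_up−S_dn) = (2.6519−-7.2863)/(39.3846−29.4464) = 1.0000. V = [p*·2.6519 + (1−p*)·-7.2863]/1.01 = 0.4390. B = V − Δ·S = -36.3690.
(2,2): S=49.2307. Δ = (V_up−V_dn)/(S_up−S_dn) = (15.9442−2.6519)/(52.6768−39.3846) = 1.0000. V = [p*·15.9442 + (1−p*)·2.6519]/1.01 = 12.8617. B = V − Δ·S = -36.3690.
(1,0): S=34.4000. Δ = (V_up−V_dn)/(S_up−S_dn) = (0.4390−-8.8490)/(36.8080−27.5200) = 1.0000. V = [p*·0.4390 + (1−p*)·-8.8490]/1.01 = -1.6089. B = V − Δ·S = -36.0089.
(1,1): S=46.0100. Δ = (V_up−V_dn)/(S_up−S_dn) = (12.8617−0.4390)/(49.2307−36.8080) = 1.0000. V = [p*·12.8617 + (1−p*)·0.4390]/1.01 = 10.0011. B = V − Δ·S = -36.0089.
(0,0): S=43.0000. Δ = (V_up−V_dn)/(S_up−S_dn) = (10.0011−-1.6089)/(46.0100−34.4000) = 1.0000. V = [p*·10.0011 + (1−p*)·-1.6089]/1.01 = 7.3476. B = V − Δ·S = -35.6524.
The time-0 hedge costs 7.3476, which is the no-arbitrage price.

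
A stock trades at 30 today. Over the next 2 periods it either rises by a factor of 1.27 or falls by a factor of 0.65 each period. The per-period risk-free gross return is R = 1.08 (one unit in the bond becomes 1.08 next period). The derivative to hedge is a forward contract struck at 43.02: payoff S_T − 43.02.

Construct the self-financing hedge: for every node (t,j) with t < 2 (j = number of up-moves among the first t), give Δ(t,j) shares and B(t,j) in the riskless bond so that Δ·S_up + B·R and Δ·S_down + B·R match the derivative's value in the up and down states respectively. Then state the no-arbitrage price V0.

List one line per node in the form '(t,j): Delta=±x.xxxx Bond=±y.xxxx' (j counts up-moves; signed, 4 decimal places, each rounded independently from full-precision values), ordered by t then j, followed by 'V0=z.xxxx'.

(0,0): Delta=1.0000 Bond=-36.8827
(1,0): Delta=1.0000 Bond=-39.8333
(1,1): Delta=1.0000 Bond=-39.8333
V0=-6.8827

The replicating-portfolio and risk-neutral prices coincide; use p* = (1.08−0.65)/(1.27−0.65) = 0.6935 for the latter.
Payoff layer (t=2): V(2,0)=-30.3450, V(2,1)=-18.2550, V(2,2)=5.3670
  t=1,j=0: stock 19.5000 → up 24.7650 (V=-18.2550), down 12.6750 (V=-30.3450). Price -20.3333; hedge Δ=1.0000, bond B=-39.8333.
  t=1,j=1: stock 38.1000 → up 48.3870 (V=5.3670), down 24.7650 (V=-18.2550). Price -1.7333; hedge Δ=1.0000, bond B=-39.8333.
  t=0,j=0: stock 30.0000 → up 38.1000 (V=-1.7333), down 19.5000 (V=-20.3333). Price -6.8827; hedge Δ=1.0000, bond B=-36.8827.
The time-0 hedge costs -6.8827, which is the no-arbitrage price.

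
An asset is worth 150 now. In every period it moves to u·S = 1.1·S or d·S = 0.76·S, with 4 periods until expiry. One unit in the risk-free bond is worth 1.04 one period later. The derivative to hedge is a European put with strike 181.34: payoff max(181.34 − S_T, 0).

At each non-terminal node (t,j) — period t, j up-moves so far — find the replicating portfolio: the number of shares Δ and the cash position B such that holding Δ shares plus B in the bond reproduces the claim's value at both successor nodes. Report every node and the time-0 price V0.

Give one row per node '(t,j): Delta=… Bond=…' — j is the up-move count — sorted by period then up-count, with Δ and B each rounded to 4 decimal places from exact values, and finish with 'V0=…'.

The replicating-portfolio and risk-neutral prices coincide; use p* = (1.04−0.76)/(1.1−0.76) = 0.8235 for the latter.
At expiry t=4: V(4,0)=131.2967, V(4,1)=108.9090, V(4,2)=76.5056, V(4,3)=29.6060, V(4,4)=0.0000
  t=3,j=0: stock 65.8464 → up 72.4310 (V=108.9090), down 50.0433 (V=131.2967). Price 108.5190; hedge Δ=-1.0000, bond B=174.3654.
  t=3,j=1: stock 95.3040 → up 104.8344 (V=76.5056), down 72.4310 (V=108.9090). Price 79.0614; hedge Δ=-1.0000, bond B=174.3654.
  t=3,j=2: stock 137.9400 → up 151.7340 (V=29.6060), down 104.8344 (V=76.5056). Price 36.4254; hedge Δ=-1.0000, bond B=174.3654.
  t=3,j=3: stock 199.6500 → up 219.6150 (V=0.0000), down 151.7340 (V=29.6060). Price 5.0236; hedge Δ=-0.4361, bond B=92.1001.
  t=2,j=0: stock 86.6400 → up 95.3040 (V=79.0614), down 65.8464 (V=108.5190). Price 81.0190; hedge Δ=-1.0000, bond B=167.6590.
  t=2,j=1: stock 125.4000 → up 137.9400 (V=36.4254), down 95.3040 (V=79.0614). Price 42.2590; hedge Δ=-1.0000, bond B=167.6590.
  t=2,j=2: stock 181.5000 → up 199.6500 (V=5.0236), down 137.9400 (V=36.4254). Price 10.1588; hedge Δ=-0.5089, bond B=102.5168.
  t=1,j=0: stock 114.0000 → up 125.4000 (V=42.2590), down 86.6400 (V=81.0190). Price 47.2106; hedge Δ=-1.0000, bond B=161.2106.
  t=1,j=1: stock 165.0000 → up 181.5000 (V=10.1588), down 125.4000 (V=42.2590). Price 15.2149; hedge Δ=-0.5722, bond B=109.6274.
  t=0,j=0: stock 150.0000 → up 165.0000 (V=15.2149), down 114.0000 (V=47.2106). Price 20.0589; hedge Δ=-0.6274, bond B=114.1638.
Each (Δ,B) replicates both successor values, so the strategy is self-financing and V0 is arbitrage-free.

(0,0): Delta=-0.6274 Bond=114.1638
(1,0): Delta=-1.0000 Bond=161.2106
(1,1): Delta=-0.5722 Bond=109.6274
(2,0): Delta=-1.0000 Bond=167.6590
(2,1): Delta=-1.0000 Bond=167.6590
(2,2): Delta=-0.5089 Bond=102.5168
(3,0): Delta=-1.0000 Bond=174.3654
(3,1): Delta=-1.0000 Bond=174.3654
(3,2): Delta=-1.0000 Bond=174.3654
(3,3): Delta=-0.4361 Bond=92.1001
V0=20.0589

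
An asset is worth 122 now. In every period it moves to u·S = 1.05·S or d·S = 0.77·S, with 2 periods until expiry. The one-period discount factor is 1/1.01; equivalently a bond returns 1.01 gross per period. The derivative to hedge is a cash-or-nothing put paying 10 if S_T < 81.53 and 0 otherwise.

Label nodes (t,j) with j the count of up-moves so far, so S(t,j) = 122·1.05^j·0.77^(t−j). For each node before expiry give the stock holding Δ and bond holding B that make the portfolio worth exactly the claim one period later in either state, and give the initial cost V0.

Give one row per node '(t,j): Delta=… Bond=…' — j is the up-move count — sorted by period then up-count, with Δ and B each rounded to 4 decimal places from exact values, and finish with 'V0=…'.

Since d<R<u, set p* = (R−d)/(u−d) = 0.8571; price each node as the discounted p*-expectation of its children.
Terminal payoffs: V(2,0)=10.0000, V(2,1)=0.0000, V(2,2)=0.0000
  t=1,j=0: stock 93.9400 → up 98.6370 (V=0.0000), down 72.3338 (V=10.0000). Price 1.4144; hedge Δ=-0.3802, bond B=37.1287.
  t=1,j=1: stock 128.1000 → up 134.5050 (V=0.0000), down 98.6370 (V=0.0000). Price 0.0000; hedge Δ=0.0000, bond B=0.0000.
  t=0,j=0: stock 122.0000 → up 128.1000 (V=0.0000), down 93.9400 (V=1.4144). Price 0.2001; hedge Δ=-0.0414, bond B=5.2516.
The time-0 hedge costs 0.2001, which is the no-arbitrage price.

(0,0): Delta=-0.0414 Bond=5.2516
(1,0): Delta=-0.3802 Bond=37.1287
(1,1): Delta=0.0000 Bond=0.0000
V0=0.2001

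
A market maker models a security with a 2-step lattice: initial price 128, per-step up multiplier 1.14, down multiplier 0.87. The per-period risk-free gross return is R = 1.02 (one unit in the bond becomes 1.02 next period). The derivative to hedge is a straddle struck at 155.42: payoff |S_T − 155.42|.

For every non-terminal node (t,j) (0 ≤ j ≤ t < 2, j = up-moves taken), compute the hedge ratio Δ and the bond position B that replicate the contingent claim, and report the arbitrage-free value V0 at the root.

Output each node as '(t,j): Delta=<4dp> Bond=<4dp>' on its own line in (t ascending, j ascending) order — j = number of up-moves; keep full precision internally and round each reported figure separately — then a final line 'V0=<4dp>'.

(0,0): Delta=-0.6555 Bond=111.7764
(1,0): Delta=-1.0000 Bond=152.3725
(1,1): Delta=-0.4452 Bond=83.3235
V0=27.8691

Risk-neutral probability p* = (R−d)/(u−d) = (1.02−0.87)/(1.14−0.87) = 0.5556.
At expiry t=2: V(2,0)=58.5368, V(2,1)=28.4696, V(2,2)=10.9288
  t=1,j=0: stock 111.3600 → up 126.9504 (V=28.4696), down 96.8832 (V=58.5368). Price 41.0125; hedge Δ=-1.0000, bond B=152.3725.
  t=1,j=1: stock 145.9200 → up 166.3488 (V=10.9288), down 126.9504 (V=28.4696). Price 18.3576; hedge Δ=-0.4452, bond B=83.3235.
  t=0,j=0: stock 128.0000 → up 145.9200 (V=18.3576), down 111.3600 (V=41.0125). Price 27.8691; hedge Δ=-0.6555, bond B=111.7764.
The time-0 hedge costs 27.8691, which is the no-arbitrage price.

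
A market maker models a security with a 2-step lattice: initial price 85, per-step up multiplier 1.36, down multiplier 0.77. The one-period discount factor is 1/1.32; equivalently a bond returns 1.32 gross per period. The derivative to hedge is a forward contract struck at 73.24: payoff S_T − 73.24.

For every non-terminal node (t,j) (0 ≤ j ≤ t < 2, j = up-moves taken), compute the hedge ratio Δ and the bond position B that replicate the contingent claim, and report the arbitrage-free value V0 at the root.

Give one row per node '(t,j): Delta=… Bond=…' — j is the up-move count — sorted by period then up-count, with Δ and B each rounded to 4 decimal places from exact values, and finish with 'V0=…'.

Since d<R<u, set p* = (R−d)/(u−d) = 0.9322; price each node as the discounted p*-expectation of its children.
Terminal values V(2,·): V(2,0)=-22.8435, V(2,1)=15.7720, V(2,2)=83.9760
  t=1,j=0: stock 65.4500 → up 89.0120 (V=15.7720), down 50.3965 (V=-22.8435). Price 9.9652; hedge Δ=1.0000, bond B=-55.4848.
  t=1,j=1: stock 115.6000 → up 157.2160 (V=83.9760), down 89.0120 (V=15.7720). Price 60.1152; hedge Δ=1.0000, bond B=-55.4848.
  t=0,j=0: stock 85.0000 → up 115.6000 (V=60.1152), down 65.4500 (V=9.9652). Price 42.9660; hedge Δ=1.0000, bond B=-42.0340.
Self-financing check: at every node Δ·S+B equals the discounted successor values.

(0,0): Delta=1.0000 Bond=-42.0340
(1,0): Delta=1.0000 Bond=-55.4848
(1,1): Delta=1.0000 Bond=-55.4848
V0=42.9660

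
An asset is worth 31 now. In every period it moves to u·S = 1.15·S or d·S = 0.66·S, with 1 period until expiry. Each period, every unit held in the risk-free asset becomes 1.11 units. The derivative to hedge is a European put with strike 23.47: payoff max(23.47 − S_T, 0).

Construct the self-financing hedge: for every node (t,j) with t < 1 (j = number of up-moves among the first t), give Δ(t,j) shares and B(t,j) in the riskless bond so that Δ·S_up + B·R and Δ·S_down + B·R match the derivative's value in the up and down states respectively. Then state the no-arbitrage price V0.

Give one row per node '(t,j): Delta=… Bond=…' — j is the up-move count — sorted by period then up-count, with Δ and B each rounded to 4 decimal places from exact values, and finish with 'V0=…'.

(0,0): Delta=-0.1982 Bond=6.3642
V0=0.2214

No-arbitrage ⇒ martingale measure with p* = (R−d)/(u−d) = 0.9184.
Terminal values V(1,·): V(1,0)=3.0100, V(1,1)=0.0000
  t=0,j=0: stock 31.0000 → up 35.6500 (V=0.0000), down 20.4600 (V=3.0100). Price 0.2214; hedge Δ=-0.1982, bond B=6.3642.
Check: Δ(0,0)·S0 + B(0,0) = 0.2214 = V0.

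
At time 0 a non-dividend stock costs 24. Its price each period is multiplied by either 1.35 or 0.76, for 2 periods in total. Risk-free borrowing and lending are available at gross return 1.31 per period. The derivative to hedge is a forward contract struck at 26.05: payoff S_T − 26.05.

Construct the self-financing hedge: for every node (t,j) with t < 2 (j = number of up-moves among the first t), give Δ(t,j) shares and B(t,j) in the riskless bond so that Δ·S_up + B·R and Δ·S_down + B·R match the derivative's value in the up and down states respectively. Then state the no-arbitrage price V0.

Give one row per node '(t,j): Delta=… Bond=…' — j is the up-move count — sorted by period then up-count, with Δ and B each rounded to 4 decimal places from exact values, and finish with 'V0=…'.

(0,0): Delta=1.0000 Bond=-15.1798
(1,0): Delta=1.0000 Bond=-19.8855
(1,1): Delta=1.0000 Bond=-19.8855
V0=8.8202

Under the risk-neutral measure, an up-move has probability p* = (R−d)/(u−d) = 0.9322 and values discount at R = 1.31.
At expiry t=2: V(2,0)=-12.1876, V(2,1)=-1.4260, V(2,2)=17.6900
Node (1,0) S=18.2400: V=(p*·-1.4260+(1−p*)·-12.1876)/1.31=-1.6455; Δ=(-1.4260−-12.1876)/(24.6240−13.8624)=1.0000; B=V−Δ·S=-19.8855
Node (1,1) S=32.4000: V=(p*·17.6900+(1−p*)·-1.4260)/1.31=12.5145; Δ=(17.6900−-1.4260)/(43.7400−24.6240)=1.0000; B=V−Δ·S=-19.8855
Node (0,0) S=24.0000: V=(p*·12.5145+(1−p*)·-1.6455)/1.31=8.8202; Δ=(12.5145−-1.6455)/(32.4000−18.2400)=1.0000; B=V−Δ·S=-15.1798
Self-financing check: at every node Δ·S+B equals the discounted successor values.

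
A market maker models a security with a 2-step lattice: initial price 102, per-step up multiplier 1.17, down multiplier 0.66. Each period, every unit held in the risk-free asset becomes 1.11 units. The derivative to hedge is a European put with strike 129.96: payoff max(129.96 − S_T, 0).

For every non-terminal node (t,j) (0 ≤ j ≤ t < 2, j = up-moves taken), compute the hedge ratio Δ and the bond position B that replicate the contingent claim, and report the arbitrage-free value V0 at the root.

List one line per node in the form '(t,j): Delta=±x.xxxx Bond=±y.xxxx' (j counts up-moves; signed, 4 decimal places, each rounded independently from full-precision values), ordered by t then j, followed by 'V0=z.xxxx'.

Risk-neutral probability p* = (R−d)/(u−d) = (1.11−0.66)/(1.17−0.66) = 0.8824.
Payoff layer (t=2): V(2,0)=85.5288, V(2,1)=51.1956, V(2,2)=0.0000
Node (1,0) S=67.3200: V=(p*·51.1956+(1−p*)·85.5288)/1.11=49.7611; Δ=(51.1956−85.5288)/(78.7644−44.4312)=-1.0000; B=V−Δ·S=117.0811
Node (1,1) S=119.3400: V=(p*·0.0000+(1−p*)·51.1956)/1.11=5.4261; Δ=(0.0000−51.1956)/(139.6278−78.7644)=-0.8412; B=V−Δ·S=105.8097
Node (0,0) S=102.0000: V=(p*·5.4261+(1−p*)·49.7611)/1.11=9.5874; Δ=(5.4261−49.7611)/(119.3400−67.3200)=-0.8523; B=V−Δ·S=96.5187
Each (Δ,B) replicates both successor values, so the strategy is self-financing and V0 is arbitrage-free.

(0,0): Delta=-0.8523 Bond=96.5187
(1,0): Delta=-1.0000 Bond=117.0811
(1,1): Delta=-0.8412 Bond=105.8097
V0=9.5874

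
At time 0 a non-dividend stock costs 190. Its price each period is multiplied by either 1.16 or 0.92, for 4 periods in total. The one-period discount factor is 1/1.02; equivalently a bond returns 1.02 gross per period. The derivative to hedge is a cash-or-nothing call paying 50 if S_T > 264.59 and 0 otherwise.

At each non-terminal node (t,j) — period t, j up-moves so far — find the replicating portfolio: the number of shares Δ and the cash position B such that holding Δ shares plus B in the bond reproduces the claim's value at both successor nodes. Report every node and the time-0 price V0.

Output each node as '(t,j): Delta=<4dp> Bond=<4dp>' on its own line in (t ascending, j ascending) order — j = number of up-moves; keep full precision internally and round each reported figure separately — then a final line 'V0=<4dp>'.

No-arbitrage ⇒ martingale measure with p* = (R−d)/(u−d) = 0.4167.
Terminal values V(4,·): V(4,0)=0.0000, V(4,1)=0.0000, V(4,2)=0.0000, V(4,3)=50.0000, V(4,4)=50.0000
(3,0): S=147.9507. Δ = (V_up−V_dn)/(S_up−S_dn) = (0.0000−0.0000)/(171.6228−136.1147) = 0.0000. V = [p*·0.0000 + (1−p*)·0.0000]/1.02 = 0.0000. B = V − Δ·S = 0.0000.
(3,1): S=186.5466. Δ = (V_up−V_dn)/(S_up−S_dn) = (0.0000−0.0000)/(216.3940−171.6228) = 0.0000. V = [p*·0.0000 + (1−p*)·0.0000]/1.02 = 0.0000. B = V − Δ·S = 0.0000.
(3,2): S=235.2109. Δ = (V_up−V_dn)/(S_up−S_dn) = (50.0000−0.0000)/(272.8446−216.3940) = 0.8857. V = [p*·50.0000 + (1−p*)·0.0000]/1.02 = 20.4248. B = V − Δ·S = -187.9085.
(3,3): S=296.5702. Δ = (V_up−V_dn)/(S_up−S_dn) = (50.0000−50.0000)/(344.0215−272.8446) = 0.0000. V = [p*·50.0000 + (1−p*)·50.0000]/1.02 = 49.0196. B = V − Δ·S = 49.0196.
(2,0): S=160.8160. Δ = (V_up−V_dn)/(S_up−S_dn) = (0.0000−0.0000)/(186.5466−147.9507) = 0.0000. V = [p*·0.0000 + (1−p*)·0.0000]/1.02 = 0.0000. B = V − Δ·S = 0.0000.
(2,1): S=202.7680. Δ = (V_up−V_dn)/(S_up−S_dn) = (20.4248−0.0000)/(235.2109−186.5466) = 0.4197. V = [p*·20.4248 + (1−p*)·0.0000]/1.02 = 8.3435. B = V − Δ·S = -76.7600.
(2,2): S=255.6640. Δ = (V_up−V_dn)/(S_up−S_dn) = (49.0196−20.4248)/(296.5702−235.2109) = 0.4660. V = [p*·49.0196 + (1−p*)·20.4248]/1.02 = 31.7052. B = V − Δ·S = -87.4397.
(1,0): S=174.8000. Δ = (V_up−V_dn)/(S_up−S_dn) = (8.3435−0.0000)/(202.7680−160.8160) = 0.1989. V = [p*·8.3435 + (1−p*)·0.0000]/1.02 = 3.4083. B = V − Δ·S = -31.3562.
(1,1): S=220.4000. Δ = (V_up−V_dn)/(S_up−S_dn) = (31.7052−8.3435)/(255.6640−202.7680) = 0.4417. V = [p*·31.7052 + (1−p*)·8.3435]/1.02 = 17.7231. B = V − Δ·S = -79.6175.
(0,0): S=190.0000. Δ = (V_up−V_dn)/(S_up−S_dn) = (17.7231−3.4083)/(220.4000−174.8000) = 0.3139. V = [p*·17.7231 + (1−p*)·3.4083]/1.02 = 9.1890. B = V − Δ·S = -50.4560.
The time-0 hedge costs 9.1890, which is the no-arbitrage price.

(0,0): Delta=0.3139 Bond=-50.4560
(1,0): Delta=0.1989 Bond=-31.3562
(1,1): Delta=0.4417 Bond=-79.6175
(2,0): Delta=0.0000 Bond=0.0000
(2,1): Delta=0.4197 Bond=-76.7600
(2,2): Delta=0.4660 Bond=-87.4397
(3,0): Delta=0.0000 Bond=0.0000
(3,1): Delta=0.0000 Bond=0.0000
(3,2): Delta=0.8857 Bond=-187.9085
(3,3): Delta=0.0000 Bond=49.0196
V0=9.1890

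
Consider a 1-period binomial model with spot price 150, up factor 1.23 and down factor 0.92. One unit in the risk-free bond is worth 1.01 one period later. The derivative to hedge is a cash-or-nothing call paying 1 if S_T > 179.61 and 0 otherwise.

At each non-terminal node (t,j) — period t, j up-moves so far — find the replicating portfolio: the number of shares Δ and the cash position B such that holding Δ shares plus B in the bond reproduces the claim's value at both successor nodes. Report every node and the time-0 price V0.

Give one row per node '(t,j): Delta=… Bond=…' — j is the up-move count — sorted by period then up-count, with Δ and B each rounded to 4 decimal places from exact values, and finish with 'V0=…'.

No-arbitrage ⇒ martingale measure with p* = (R−d)/(u−d) = 0.2903.
Payoff layer (t=1): V(1,0)=0.0000, V(1,1)=1.0000
  t=0,j=0: stock 150.0000 → up 184.5000 (V=1.0000), down 138.0000 (V=0.0000). Price 0.2874; hedge Δ=0.0215, bond B=-2.9384.
The time-0 hedge costs 0.2874, which is the no-arbitrage price.

(0,0): Delta=0.0215 Bond=-2.9384
V0=0.2874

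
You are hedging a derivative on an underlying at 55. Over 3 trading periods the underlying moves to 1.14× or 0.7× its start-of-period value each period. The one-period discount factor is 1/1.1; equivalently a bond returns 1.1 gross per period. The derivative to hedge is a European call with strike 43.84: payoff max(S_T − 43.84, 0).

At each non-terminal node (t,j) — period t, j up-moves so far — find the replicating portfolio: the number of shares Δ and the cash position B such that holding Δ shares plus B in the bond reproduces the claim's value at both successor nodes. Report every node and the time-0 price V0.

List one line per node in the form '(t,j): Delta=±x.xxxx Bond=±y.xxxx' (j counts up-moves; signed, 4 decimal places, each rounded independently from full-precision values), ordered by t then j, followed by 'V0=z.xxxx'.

(0,0): Delta=0.9226 Bond=-28.4450
(1,0): Delta=0.3022 Bond=-7.4042
(1,1): Delta=0.9607 Bond=-33.6781
(2,0): Delta=0.0000 Bond=0.0000
(2,1): Delta=0.3208 Bond=-8.9591
(2,2): Delta=1.0000 Bond=-39.8545
V0=22.2986

Risk-neutral probability p* = (R−d)/(u−d) = (1.1−0.7)/(1.14−0.7) = 0.9091.
Terminal payoffs: V(3,0)=0.0000, V(3,1)=0.0000, V(3,2)=6.1946, V(3,3)=37.6449
(2,0): S=26.9500. Δ = (V_up−V_dn)/(S_up−S_dn) = (0.0000−0.0000)/(30.7230−18.8650) = 0.0000. V = [p*·0.0000 + (1−p*)·0.0000]/1.1 = 0.0000. B = V − Δ·S = 0.0000.
(2,1): S=43.8900. Δ = (V_up−V_dn)/(S_up−S_dn) = (6.1946−0.0000)/(50.0346−30.7230) = 0.3208. V = [p*·6.1946 + (1−p*)·0.0000]/1.1 = 5.1195. B = V − Δ·S = -8.9591.
(2,2): S=71.4780. Δ = (V_up−V_dn)/(S_up−S_dn) = (37.6449−6.1946)/(81.4849−50.0346) = 1.0000. V = [p*·37.6449 + (1−p*)·6.1946]/1.1 = 31.6235. B = V − Δ·S = -39.8545.
(1,0): S=38.5000. Δ = (V_up−V_dn)/(S_up−S_dn) = (5.1195−0.0000)/(43.8900−26.9500) = 0.3022. V = [p*·5.1195 + (1−p*)·0.0000]/1.1 = 4.2310. B = V − Δ·S = -7.4042.
(1,1): S=62.7000. Δ = (V_up−V_dn)/(S_up−S_dn) = (31.6235−5.1195)/(71.4780−43.8900) = 0.9607. V = [p*·31.6235 + (1−p*)·5.1195]/1.1 = 26.5582. B = V − Δ·S = -33.6781.
(0,0): S=55.0000. Δ = (V_up−V_dn)/(S_up−S_dn) = (26.5582−4.2310)/(62.7000−38.5000) = 0.9226. V = [p*·26.5582 + (1−p*)·4.2310]/1.1 = 22.2986. B = V − Δ·S = -28.4450.
Self-financing check: at every node Δ·S+B equals the discounted successor values.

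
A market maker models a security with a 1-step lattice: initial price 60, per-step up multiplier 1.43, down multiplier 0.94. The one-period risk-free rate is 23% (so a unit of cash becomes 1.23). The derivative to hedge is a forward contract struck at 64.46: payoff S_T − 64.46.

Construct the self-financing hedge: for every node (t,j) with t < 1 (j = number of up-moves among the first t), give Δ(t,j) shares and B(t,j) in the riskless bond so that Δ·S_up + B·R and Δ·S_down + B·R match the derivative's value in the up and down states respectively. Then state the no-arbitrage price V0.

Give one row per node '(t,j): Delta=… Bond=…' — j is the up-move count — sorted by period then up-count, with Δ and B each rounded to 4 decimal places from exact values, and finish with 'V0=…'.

Risk-neutral probability p* = (R−d)/(u−d) = (1.23−0.94)/(1.43−0.94) = 0.5918.
Terminal values V(1,·): V(1,0)=-8.0600, V(1,1)=21.3400
  t=0,j=0: stock 60.0000 → up 85.8000 (V=21.3400), down 56.4000 (V=-8.0600). Price 7.5935; hedge Δ=1.0000, bond B=-52.4065.
The time-0 hedge costs 7.5935, which is the no-arbitrage price.

(0,0): Delta=1.0000 Bond=-52.4065
V0=7.5935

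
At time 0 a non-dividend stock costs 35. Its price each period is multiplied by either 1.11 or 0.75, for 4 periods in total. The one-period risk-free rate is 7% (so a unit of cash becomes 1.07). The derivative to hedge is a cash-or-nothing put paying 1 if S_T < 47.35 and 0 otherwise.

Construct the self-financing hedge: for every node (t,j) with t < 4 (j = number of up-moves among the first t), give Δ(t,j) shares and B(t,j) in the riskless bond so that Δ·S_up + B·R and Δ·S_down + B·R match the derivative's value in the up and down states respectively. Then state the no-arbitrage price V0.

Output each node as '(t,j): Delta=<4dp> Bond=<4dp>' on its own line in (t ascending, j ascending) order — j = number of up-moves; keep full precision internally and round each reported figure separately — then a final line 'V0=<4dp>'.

No-arbitrage ⇒ martingale measure with p* = (R−d)/(u−d) = 0.8889.
Terminal payoffs: V(4,0)=1.0000, V(4,1)=1.0000, V(4,2)=1.0000, V(4,3)=1.0000, V(4,4)=0.0000
  t=3,j=0: stock 14.7656 → up 16.3898 (V=1.0000), down 11.0742 (V=1.0000). Price 0.9346; hedge Δ=0.0000, bond B=0.9346.
  t=3,j=1: stock 21.8531 → up 24.2570 (V=1.0000), down 16.3898 (V=1.0000). Price 0.9346; hedge Δ=0.0000, bond B=0.9346.
  t=3,j=2: stock 32.3426 → up 35.9003 (V=1.0000), down 24.2570 (V=1.0000). Price 0.9346; hedge Δ=0.0000, bond B=0.9346.
  t=3,j=3: stock 47.8671 → up 53.1325 (V=0.0000), down 35.9003 (V=1.0000). Price 0.1038; hedge Δ=-0.0580, bond B=2.8816.
  t=2,j=0: stock 19.6875 → up 21.8531 (V=0.9346), down 14.7656 (V=0.9346). Price 0.8734; hedge Δ=0.0000, bond B=0.8734.
  t=2,j=1: stock 29.1375 → up 32.3426 (V=0.9346), down 21.8531 (V=0.9346). Price 0.8734; hedge Δ=0.0000, bond B=0.8734.
  t=2,j=2: stock 43.1235 → up 47.8671 (V=0.1038), down 32.3426 (V=0.9346). Price 0.1833; hedge Δ=-0.0535, bond B=2.4909.
  t=1,j=0: stock 26.2500 → up 29.1375 (V=0.8734), down 19.6875 (V=0.8734). Price 0.8163; hedge Δ=0.0000, bond B=0.8163.
  t=1,j=1: stock 38.8500 → up 43.1235 (V=0.1833), down 29.1375 (V=0.8734). Price 0.2430; hedge Δ=-0.0493, bond B=2.1600.
  t=0,j=0: stock 35.0000 → up 38.8500 (V=0.2430), down 26.2500 (V=0.8163). Price 0.2866; hedge Δ=-0.0455, bond B=1.8792.
Each (Δ,B) replicates both successor values, so the strategy is self-financing and V0 is arbitrage-free.

(0,0): Delta=-0.0455 Bond=1.8792
(1,0): Delta=0.0000 Bond=0.8163
(1,1): Delta=-0.0493 Bond=2.1600
(2,0): Delta=0.0000 Bond=0.8734
(2,1): Delta=0.0000 Bond=0.8734
(2,2): Delta=-0.0535 Bond=2.4909
(3,0): Delta=0.0000 Bond=0.9346
(3,1): Delta=0.0000 Bond=0.9346
(3,2): Delta=0.0000 Bond=0.9346
(3,3): Delta=-0.0580 Bond=2.8816
V0=0.2866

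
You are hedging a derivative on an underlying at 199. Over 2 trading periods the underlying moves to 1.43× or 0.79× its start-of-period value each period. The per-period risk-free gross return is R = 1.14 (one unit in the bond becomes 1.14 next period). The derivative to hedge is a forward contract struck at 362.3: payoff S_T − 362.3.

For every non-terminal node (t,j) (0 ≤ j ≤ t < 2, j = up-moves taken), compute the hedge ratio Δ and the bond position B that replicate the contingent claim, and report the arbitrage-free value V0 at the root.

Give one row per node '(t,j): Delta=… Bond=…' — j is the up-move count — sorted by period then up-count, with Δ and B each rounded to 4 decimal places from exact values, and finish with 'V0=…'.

No-arbitrage ⇒ martingale measure with p* = (R−d)/(u−d) = 0.5469.
Terminal payoffs: V(2,0)=-238.1041, V(2,1)=-137.4897, V(2,2)=44.6351
  t=1,j=0: stock 157.2100 → up 224.8103 (V=-137.4897), down 124.1959 (V=-238.1041). Price -160.5970; hedge Δ=1.0000, bond B=-317.8070.
  t=1,j=1: stock 284.5700 → up 406.9351 (V=44.6351), down 224.8103 (V=-137.4897). Price -33.2370; hedge Δ=1.0000, bond B=-317.8070.
  t=0,j=0: stock 199.0000 → up 284.5700 (V=-33.2370), down 157.2100 (V=-160.5970). Price -79.7781; hedge Δ=1.0000, bond B=-278.7781.
Self-financing check: at every node Δ·S+B equals the discounted successor values.

(0,0): Delta=1.0000 Bond=-278.7781
(1,0): Delta=1.0000 Bond=-317.8070
(1,1): Delta=1.0000 Bond=-317.8070
V0=-79.7781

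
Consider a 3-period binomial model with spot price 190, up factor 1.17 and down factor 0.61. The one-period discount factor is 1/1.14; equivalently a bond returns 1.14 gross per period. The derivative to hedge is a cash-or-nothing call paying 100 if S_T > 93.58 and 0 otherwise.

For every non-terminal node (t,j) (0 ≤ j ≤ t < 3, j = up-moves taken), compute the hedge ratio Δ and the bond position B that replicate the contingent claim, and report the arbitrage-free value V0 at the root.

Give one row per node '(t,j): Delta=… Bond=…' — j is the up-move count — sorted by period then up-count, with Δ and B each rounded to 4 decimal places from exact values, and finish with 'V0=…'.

Risk-neutral probability p* = (R−d)/(u−d) = (1.14−0.61)/(1.17−0.61) = 0.9464.
Terminal payoffs: V(3,0)=0.0000, V(3,1)=0.0000, V(3,2)=100.0000, V(3,3)=100.0000
(2,0): S=70.6990. Δ = (V_up−V_dn)/(S_up−S_dn) = (0.0000−0.0000)/(82.7178−43.1264) = 0.0000. V = [p*·0.0000 + (1−p*)·0.0000]/1.14 = 0.0000. B = V − Δ·S = 0.0000.
(2,1): S=135.6030. Δ = (V_up−V_dn)/(S_up−S_dn) = (100.0000−0.0000)/(158.6555−82.7178) = 1.3169. V = [p*·100.0000 + (1−p*)·0.0000]/1.14 = 83.0201. B = V − Δ·S = -95.5514.
(2,2): S=260.0910. Δ = (V_up−V_dn)/(S_up−S_dn) = (100.0000−100.0000)/(304.3065−158.6555) = 0.0000. V = [p*·100.0000 + (1−p*)·100.0000]/1.14 = 87.7193. B = V − Δ·S = 87.7193.
(1,0): S=115.9000. Δ = (V_up−V_dn)/(S_up−S_dn) = (83.0201−0.0000)/(135.6030−70.6990) = 1.2791. V = [p*·83.0201 + (1−p*)·0.0000]/1.14 = 68.9233. B = V − Δ·S = -79.3268.
(1,1): S=222.3000. Δ = (V_up−V_dn)/(S_up−S_dn) = (87.7193−83.0201)/(260.0910−135.6030) = 0.0377. V = [p*·87.7193 + (1−p*)·83.0201]/1.14 = 76.7259. B = V − Δ·S = 68.3344.
(0,0): S=190.0000. Δ = (V_up−V_dn)/(S_up−S_dn) = (76.7259−68.9233)/(222.3000−115.9000) = 0.0733. V = [p*·76.7259 + (1−p*)·68.9233]/1.14 = 66.9368. B = V − Δ·S = 53.0035.
Self-financing check: at every node Δ·S+B equals the discounted successor values.

(0,0): Delta=0.0733 Bond=53.0035
(1,0): Delta=1.2791 Bond=-79.3268
(1,1): Delta=0.0377 Bond=68.3344
(2,0): Delta=0.0000 Bond=0.0000
(2,1): Delta=1.3169 Bond=-95.5514
(2,2): Delta=0.0000 Bond=87.7193
V0=66.9368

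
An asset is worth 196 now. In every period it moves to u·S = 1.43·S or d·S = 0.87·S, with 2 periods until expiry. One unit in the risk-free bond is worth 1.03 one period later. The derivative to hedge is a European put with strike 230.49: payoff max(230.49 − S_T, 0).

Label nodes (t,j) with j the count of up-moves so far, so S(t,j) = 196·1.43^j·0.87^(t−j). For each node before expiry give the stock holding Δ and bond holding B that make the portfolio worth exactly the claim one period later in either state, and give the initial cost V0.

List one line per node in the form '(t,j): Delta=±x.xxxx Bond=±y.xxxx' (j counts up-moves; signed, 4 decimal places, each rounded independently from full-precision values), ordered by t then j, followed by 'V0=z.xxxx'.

Risk-neutral probability p* = (R−d)/(u−d) = (1.03−0.87)/(1.43−0.87) = 0.2857.
Terminal values V(2,·): V(2,0)=82.1376, V(2,1)=0.0000, V(2,2)=0.0000
(1,0): S=170.5200. Δ = (V_up−V_dn)/(S_up−S_dn) = (0.0000−82.1376)/(243.8436−148.3524) = -0.8602. V = [p*·0.0000 + (1−p*)·82.1376]/1.03 = 56.9609. B = V − Δ·S = 203.6352.
(1,1): S=280.2800. Δ = (V_up−V_dn)/(S_up−S_dn) = (0.0000−0.0000)/(400.8004−243.8436) = 0.0000. V = [p*·0.0000 + (1−p*)·0.0000]/1.03 = 0.0000. B = V − Δ·S = 0.0000.
(0,0): S=196.0000. Δ = (V_up−V_dn)/(S_up−S_dn) = (0.0000−56.9609)/(280.2800−170.5200) = -0.5190. V = [p*·0.0000 + (1−p*)·56.9609]/1.03 = 39.5013. B = V − Δ·S = 141.2172.
The time-0 hedge costs 39.5013, which is the no-arbitrage price.

(0,0): Delta=-0.5190 Bond=141.2172
(1,0): Delta=-0.8602 Bond=203.6352
(1,1): Delta=0.0000 Bond=0.0000
V0=39.5013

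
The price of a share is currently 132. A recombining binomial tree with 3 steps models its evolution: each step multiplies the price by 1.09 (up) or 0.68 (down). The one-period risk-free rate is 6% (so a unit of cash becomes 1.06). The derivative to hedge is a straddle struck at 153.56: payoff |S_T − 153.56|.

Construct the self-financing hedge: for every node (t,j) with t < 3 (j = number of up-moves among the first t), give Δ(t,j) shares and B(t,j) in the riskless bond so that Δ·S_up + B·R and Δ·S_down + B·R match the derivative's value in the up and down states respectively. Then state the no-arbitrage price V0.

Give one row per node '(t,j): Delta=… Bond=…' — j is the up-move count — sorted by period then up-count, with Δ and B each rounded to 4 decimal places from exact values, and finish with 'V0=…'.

The replicating-portfolio and risk-neutral prices coincide; use p* = (1.06−0.68)/(1.09−0.68) = 0.9268 for the latter.
Payoff layer (t=3): V(3,0)=112.0550, V(3,1)=87.0299, V(3,2)=46.9161, V(3,3)=17.3838
  t=2,j=0: stock 61.0368 → up 66.5301 (V=87.0299), down 41.5050 (V=112.0550). Price 83.8311; hedge Δ=-1.0000, bond B=144.8679.
  t=2,j=1: stock 97.8384 → up 106.6439 (V=46.9161), down 66.5301 (V=87.0299). Price 47.0295; hedge Δ=-1.0000, bond B=144.8679.
  t=2,j=2: stock 156.8292 → up 170.9438 (V=17.3838), down 106.6439 (V=46.9161). Price 18.4384; hedge Δ=-0.4593, bond B=90.4685.
  t=1,j=0: stock 89.7600 → up 97.8384 (V=47.0295), down 61.0368 (V=83.8311). Price 46.9079; hedge Δ=-1.0000, bond B=136.6679.
  t=1,j=1: stock 143.8800 → up 156.8292 (V=18.4384), down 97.8384 (V=47.0295). Price 19.3684; hedge Δ=-0.4847, bond B=89.1027.
  t=0,j=0: stock 132.0000 → up 143.8800 (V=19.3684), down 89.7600 (V=46.9079). Price 20.1731; hedge Δ=-0.5089, bond B=87.3426.
The time-0 hedge costs 20.1731, which is the no-arbitrage price.

(0,0): Delta=-0.5089 Bond=87.3426
(1,0): Delta=-1.0000 Bond=136.6679
(1,1): Delta=-0.4847 Bond=89.1027
(2,0): Delta=-1.0000 Bond=144.8679
(2,1): Delta=-1.0000 Bond=144.8679
(2,2): Delta=-0.4593 Bond=90.4685
V0=20.1731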